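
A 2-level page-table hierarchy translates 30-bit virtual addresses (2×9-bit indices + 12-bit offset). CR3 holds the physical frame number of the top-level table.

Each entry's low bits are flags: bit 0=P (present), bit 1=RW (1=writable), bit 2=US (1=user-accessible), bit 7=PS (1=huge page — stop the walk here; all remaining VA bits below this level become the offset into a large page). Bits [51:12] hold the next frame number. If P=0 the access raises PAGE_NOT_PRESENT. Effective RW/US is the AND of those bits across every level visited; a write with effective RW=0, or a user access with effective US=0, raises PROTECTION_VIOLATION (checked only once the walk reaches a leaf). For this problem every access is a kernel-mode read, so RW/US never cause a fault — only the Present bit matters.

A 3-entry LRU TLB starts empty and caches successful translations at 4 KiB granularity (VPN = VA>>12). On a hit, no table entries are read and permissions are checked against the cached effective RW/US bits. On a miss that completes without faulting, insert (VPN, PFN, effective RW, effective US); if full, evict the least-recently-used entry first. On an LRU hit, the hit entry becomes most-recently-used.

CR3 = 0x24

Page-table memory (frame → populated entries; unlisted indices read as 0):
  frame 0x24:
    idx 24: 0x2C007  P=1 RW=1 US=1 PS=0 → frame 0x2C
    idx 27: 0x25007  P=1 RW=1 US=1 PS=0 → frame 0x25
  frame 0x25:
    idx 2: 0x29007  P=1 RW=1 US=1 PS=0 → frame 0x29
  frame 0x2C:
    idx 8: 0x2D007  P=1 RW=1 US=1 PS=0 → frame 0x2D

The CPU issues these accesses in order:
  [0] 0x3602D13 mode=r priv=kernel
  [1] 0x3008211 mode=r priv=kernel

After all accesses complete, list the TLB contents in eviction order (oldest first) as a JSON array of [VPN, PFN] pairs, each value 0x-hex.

Per-access translation:
#0 VA=0x3602D13 (r,kernel):
  L0 @0x24[27] → 0x25007  P=1,RW=1,US=1,PS=0
  L1 @0x25[2] → 0x29007  P=1,RW=1,US=1,PS=0
  → PA=0x29D13  (2 entries read)
#1 VA=0x3008211 (r,kernel):
  L0 @0x24[24] → 0x2C007  P=1,RW=1,US=1,PS=0
  L1 @0x2C[8] → 0x2D007  P=1,RW=1,US=1,PS=0
  → PA=0x2D211  (2 entries read)

TLB: [["0x3602", "0x29"], ["0x3008", "0x2D"]]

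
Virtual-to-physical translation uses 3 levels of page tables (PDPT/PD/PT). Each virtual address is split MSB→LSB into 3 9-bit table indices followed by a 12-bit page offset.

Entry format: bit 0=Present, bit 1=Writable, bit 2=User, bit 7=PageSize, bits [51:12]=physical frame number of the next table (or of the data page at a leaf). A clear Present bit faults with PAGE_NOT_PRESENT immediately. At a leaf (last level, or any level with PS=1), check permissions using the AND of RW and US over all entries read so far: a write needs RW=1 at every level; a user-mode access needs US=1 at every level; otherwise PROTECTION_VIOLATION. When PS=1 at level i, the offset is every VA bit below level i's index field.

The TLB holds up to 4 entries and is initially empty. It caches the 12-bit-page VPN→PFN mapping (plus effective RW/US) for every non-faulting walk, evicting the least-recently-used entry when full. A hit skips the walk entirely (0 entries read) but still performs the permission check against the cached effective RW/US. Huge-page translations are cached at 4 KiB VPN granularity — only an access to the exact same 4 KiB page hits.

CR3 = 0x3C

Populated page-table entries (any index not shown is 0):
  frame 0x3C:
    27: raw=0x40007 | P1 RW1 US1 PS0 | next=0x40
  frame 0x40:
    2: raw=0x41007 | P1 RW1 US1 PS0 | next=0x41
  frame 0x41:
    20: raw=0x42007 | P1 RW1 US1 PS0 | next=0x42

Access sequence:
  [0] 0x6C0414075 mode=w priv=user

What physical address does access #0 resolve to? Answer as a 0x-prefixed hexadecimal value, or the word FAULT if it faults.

Trace:
#0 VA=0x6C0414075 (w,user):
  L0 @0x3C[27] → 0x40007  P=1,RW=1,US=1,PS=0
  L1 @0x40[2] → 0x41007  P=1,RW=1,US=1,PS=0
  L2 @0x41[20] → 0x42007  P=1,RW=1,US=1,PS=0
  ✓ 0x42075  — 3 lookups

Access #0 PA: 0x42075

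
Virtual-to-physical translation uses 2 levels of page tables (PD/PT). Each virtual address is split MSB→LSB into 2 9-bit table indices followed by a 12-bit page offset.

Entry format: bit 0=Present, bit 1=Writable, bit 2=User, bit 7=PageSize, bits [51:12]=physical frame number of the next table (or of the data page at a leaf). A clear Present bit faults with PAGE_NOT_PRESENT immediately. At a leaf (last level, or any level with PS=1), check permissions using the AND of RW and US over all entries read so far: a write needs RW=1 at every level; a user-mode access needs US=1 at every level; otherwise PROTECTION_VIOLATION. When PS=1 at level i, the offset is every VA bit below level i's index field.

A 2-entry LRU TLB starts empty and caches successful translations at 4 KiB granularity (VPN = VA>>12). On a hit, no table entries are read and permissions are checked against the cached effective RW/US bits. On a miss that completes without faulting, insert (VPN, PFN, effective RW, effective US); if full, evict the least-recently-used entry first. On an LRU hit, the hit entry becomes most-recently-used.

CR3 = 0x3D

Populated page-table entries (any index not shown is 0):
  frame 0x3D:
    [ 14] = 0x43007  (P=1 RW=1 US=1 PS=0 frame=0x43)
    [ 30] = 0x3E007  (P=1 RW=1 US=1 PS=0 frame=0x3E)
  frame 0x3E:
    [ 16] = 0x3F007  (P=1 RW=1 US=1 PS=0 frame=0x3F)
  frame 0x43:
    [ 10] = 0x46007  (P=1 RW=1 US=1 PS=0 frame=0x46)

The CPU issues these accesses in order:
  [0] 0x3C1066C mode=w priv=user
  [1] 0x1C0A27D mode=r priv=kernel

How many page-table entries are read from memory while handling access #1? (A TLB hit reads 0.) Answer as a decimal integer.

Walk each access:
#0 VA=0x3C1066C (w,user):
  lvl0: tbl 0x3D, slot 30 ⇒ 0x3E007 (P1/RW1/US1/PS0)
  lvl1: tbl 0x3E, slot 16 ⇒ 0x3F007 (P1/RW1/US1/PS0)
  → PA=0x3F66C  (2 entries read)
#1 VA=0x1C0A27D (r,kernel):
  lvl0: tbl 0x3D, slot 14 ⇒ 0x43007 (P1/RW1/US1/PS0)
  lvl1: tbl 0x43, slot 10 ⇒ 0x46007 (P1/RW1/US1/PS0)
  → PA=0x4627D  (2 entries read)

Entries read for #1: 2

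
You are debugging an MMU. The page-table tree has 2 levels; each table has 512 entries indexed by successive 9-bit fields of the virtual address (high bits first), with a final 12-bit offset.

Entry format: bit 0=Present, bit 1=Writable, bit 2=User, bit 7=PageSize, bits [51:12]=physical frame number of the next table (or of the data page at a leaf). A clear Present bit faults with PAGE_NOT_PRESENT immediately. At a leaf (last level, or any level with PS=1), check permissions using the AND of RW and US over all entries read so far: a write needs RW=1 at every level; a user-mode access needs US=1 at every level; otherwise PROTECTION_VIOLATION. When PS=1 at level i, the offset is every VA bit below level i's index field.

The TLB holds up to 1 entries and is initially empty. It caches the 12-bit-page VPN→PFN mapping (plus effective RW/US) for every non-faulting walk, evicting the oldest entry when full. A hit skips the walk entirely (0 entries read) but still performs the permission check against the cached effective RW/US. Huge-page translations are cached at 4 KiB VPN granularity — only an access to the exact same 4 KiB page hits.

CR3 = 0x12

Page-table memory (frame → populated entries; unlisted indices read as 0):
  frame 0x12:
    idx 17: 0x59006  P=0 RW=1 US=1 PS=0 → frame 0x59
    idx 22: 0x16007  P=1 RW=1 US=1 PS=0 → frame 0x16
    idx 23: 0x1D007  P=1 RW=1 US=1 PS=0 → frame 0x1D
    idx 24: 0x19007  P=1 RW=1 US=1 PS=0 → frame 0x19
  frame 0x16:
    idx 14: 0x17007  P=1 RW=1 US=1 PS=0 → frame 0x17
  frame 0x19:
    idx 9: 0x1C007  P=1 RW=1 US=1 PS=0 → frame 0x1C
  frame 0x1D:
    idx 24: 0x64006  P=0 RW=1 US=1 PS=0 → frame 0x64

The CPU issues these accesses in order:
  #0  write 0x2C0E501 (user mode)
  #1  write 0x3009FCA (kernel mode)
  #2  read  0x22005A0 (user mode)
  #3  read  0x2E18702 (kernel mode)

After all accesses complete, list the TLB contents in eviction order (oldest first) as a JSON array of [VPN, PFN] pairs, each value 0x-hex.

Trace:
#0 VA=0x2C0E501 (w,user):
  L0 @0x12[22] → 0x16007  P=1,RW=1,US=1,PS=0
  L1 @0x16[14] → 0x17007  P=1,RW=1,US=1,PS=0
  → PA=0x17501  (2 entries read)
#1 VA=0x3009FCA (w,kernel):
  L0 @0x12[24] → 0x19007  P=1,RW=1,US=1,PS=0
  L1 @0x19[9] → 0x1C007  P=1,RW=1,US=1,PS=0
  → PA=0x1CFCA  (2 entries read)
#2 VA=0x22005A0 (r,user):
  L0 @0x12[17] → 0x59006  P=0,RW=1,US=1,PS=0
  → PAGE_NOT_PRESENT  (1 entries read)
#3 VA=0x2E18702 (r,kernel):
  L0 @0x12[23] → 0x1D007  P=1,RW=1,US=1,PS=0
  L1 @0x1D[24] → 0x64006  P=0,RW=1,US=1,PS=0
  → PAGE_NOT_PRESENT  (2 entries read)

TLB: [["0x3009", "0x1C"]]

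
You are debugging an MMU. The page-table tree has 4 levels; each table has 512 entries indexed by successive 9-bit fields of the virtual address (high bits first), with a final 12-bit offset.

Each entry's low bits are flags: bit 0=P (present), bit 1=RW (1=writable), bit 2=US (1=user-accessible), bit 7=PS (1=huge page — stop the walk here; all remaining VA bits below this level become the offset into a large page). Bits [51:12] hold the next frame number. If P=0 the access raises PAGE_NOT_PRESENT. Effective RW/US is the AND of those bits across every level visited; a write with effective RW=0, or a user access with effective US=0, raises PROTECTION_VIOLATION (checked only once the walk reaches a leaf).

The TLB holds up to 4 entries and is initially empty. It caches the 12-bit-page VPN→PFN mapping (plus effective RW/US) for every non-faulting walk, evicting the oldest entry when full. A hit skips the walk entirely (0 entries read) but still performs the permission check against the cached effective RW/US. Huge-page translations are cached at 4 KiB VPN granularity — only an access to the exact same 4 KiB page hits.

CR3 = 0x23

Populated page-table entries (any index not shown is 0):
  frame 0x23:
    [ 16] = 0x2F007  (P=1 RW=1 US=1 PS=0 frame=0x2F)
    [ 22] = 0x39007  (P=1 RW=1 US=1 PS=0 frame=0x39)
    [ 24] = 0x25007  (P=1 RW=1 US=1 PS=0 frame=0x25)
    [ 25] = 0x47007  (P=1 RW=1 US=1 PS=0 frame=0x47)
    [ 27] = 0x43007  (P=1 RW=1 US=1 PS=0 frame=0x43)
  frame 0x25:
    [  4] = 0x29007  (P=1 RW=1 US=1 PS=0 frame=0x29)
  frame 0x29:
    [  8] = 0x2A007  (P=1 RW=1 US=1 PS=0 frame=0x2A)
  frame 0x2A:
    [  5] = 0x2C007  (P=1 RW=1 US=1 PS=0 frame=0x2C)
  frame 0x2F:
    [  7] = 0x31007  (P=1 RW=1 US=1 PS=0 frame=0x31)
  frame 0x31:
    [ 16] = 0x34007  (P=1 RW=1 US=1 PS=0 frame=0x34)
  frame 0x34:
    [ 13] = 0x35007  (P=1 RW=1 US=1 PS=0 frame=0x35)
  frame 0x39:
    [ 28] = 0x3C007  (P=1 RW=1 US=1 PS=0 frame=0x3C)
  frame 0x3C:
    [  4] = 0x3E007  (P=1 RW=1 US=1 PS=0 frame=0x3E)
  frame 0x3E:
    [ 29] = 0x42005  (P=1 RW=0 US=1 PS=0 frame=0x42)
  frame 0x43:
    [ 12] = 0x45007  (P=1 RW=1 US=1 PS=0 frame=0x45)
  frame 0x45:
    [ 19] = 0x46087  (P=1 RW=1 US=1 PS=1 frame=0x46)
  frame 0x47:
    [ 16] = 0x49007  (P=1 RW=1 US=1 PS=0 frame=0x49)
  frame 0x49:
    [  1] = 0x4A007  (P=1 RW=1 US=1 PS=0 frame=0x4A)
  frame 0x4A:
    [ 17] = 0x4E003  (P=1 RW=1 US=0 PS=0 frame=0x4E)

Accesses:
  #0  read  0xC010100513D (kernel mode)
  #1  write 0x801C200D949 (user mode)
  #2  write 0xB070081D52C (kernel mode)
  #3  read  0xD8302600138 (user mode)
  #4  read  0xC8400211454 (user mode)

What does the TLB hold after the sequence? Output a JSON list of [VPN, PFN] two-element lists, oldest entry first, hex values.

Walk each access:
#0 VA=0xC010100513D (r,kernel):
  lvl0: tbl 0x23, slot 24 ⇒ 0x25007 (P1/RW1/US1/PS0)
  lvl1: tbl 0x25, slot 4 ⇒ 0x29007 (P1/RW1/US1/PS0)
  lvl2: tbl 0x29, slot 8 ⇒ 0x2A007 (P1/RW1/US1/PS0)
  lvl3: tbl 0x2A, slot 5 ⇒ 0x2C007 (P1/RW1/US1/PS0)
  ✓ 0x2C13D  — 4 lookups
#1 VA=0x801C200D949 (w,user):
  lvl0: tbl 0x23, slot 16 ⇒ 0x2F007 (P1/RW1/US1/PS0)
  lvl1: tbl 0x2F, slot 7 ⇒ 0x31007 (P1/RW1/US1/PS0)
  lvl2: tbl 0x31, slot 16 ⇒ 0x34007 (P1/RW1/US1/PS0)
  lvl3: tbl 0x34, slot 13 ⇒ 0x35007 (P1/RW1/US1/PS0)
  ✓ 0x35949  — 4 lookups
#2 VA=0xB070081D52C (w,kernel):
  lvl0: tbl 0x23, slot 22 ⇒ 0x39007 (P1/RW1/US1/PS0)
  lvl1: tbl 0x39, slot 28 ⇒ 0x3C007 (P1/RW1/US1/PS0)
  lvl2: tbl 0x3C, slot 4 ⇒ 0x3E007 (P1/RW1/US1/PS0)
  lvl3: tbl 0x3E, slot 29 ⇒ 0x42005 (P1/RW0/US1/PS0)
  ⇒ fault: PROTECTION_VIOLATION  — 4 lookups
#3 VA=0xD8302600138 (r,user):
  lvl0: tbl 0x23, slot 27 ⇒ 0x43007 (P1/RW1/US1/PS0)
  lvl1: tbl 0x43, slot 12 ⇒ 0x45007 (P1/RW1/US1/PS0)
  lvl2: tbl 0x45, slot 19 ⇒ 0x46087 (P1/RW1/US1/PS1)
  ✓ 0x46138 (huge @L2)  — 3 lookups
#4 VA=0xC8400211454 (r,user):
  lvl0: tbl 0x23, slot 25 ⇒ 0x47007 (P1/RW1/US1/PS0)
  lvl1: tbl 0x47, slot 16 ⇒ 0x49007 (P1/RW1/US1/PS0)
  lvl2: tbl 0x49, slot 1 ⇒ 0x4A007 (P1/RW1/US1/PS0)
  lvl3: tbl 0x4A, slot 17 ⇒ 0x4E003 (P1/RW1/US0/PS0)
  ⇒ fault: PROTECTION_VIOLATION  — 4 lookups

TLB: [["0xC0101005", "0x2C"], ["0x801C200D", "0x35"], ["0xD8302600", "0x46"]]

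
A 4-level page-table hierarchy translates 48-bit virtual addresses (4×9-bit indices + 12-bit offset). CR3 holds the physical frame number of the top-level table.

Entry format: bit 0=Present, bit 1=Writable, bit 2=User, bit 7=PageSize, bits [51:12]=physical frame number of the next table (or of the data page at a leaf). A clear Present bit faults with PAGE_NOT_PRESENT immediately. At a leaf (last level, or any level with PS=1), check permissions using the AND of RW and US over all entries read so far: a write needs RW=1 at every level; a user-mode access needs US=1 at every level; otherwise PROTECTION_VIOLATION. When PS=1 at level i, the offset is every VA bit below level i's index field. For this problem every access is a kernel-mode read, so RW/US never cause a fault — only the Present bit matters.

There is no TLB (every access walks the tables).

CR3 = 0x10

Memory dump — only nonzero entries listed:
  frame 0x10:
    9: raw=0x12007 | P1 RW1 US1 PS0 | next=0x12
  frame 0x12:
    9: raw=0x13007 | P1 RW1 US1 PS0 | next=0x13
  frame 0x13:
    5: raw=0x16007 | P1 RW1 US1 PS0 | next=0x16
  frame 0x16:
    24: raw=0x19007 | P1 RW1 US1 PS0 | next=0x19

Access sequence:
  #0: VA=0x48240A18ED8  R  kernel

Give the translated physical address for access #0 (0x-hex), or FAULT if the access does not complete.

Trace:
#0 VA=0x48240A18ED8 (r,kernel):
  [0] read 0x10 idx=9: raw=0x12007 flags P=1 W=1 U=1 S=0
  [1] read 0x12 idx=9: raw=0x13007 flags P=1 W=1 U=1 S=0
  [2] read 0x13 idx=5: raw=0x16007 flags P=1 W=1 U=1 S=0
  [3] read 0x16 idx=24: raw=0x19007 flags P=1 W=1 U=1 S=0
  ✓ 0x19ED8  — 4 lookups

Access #0 PA: 0x19ED8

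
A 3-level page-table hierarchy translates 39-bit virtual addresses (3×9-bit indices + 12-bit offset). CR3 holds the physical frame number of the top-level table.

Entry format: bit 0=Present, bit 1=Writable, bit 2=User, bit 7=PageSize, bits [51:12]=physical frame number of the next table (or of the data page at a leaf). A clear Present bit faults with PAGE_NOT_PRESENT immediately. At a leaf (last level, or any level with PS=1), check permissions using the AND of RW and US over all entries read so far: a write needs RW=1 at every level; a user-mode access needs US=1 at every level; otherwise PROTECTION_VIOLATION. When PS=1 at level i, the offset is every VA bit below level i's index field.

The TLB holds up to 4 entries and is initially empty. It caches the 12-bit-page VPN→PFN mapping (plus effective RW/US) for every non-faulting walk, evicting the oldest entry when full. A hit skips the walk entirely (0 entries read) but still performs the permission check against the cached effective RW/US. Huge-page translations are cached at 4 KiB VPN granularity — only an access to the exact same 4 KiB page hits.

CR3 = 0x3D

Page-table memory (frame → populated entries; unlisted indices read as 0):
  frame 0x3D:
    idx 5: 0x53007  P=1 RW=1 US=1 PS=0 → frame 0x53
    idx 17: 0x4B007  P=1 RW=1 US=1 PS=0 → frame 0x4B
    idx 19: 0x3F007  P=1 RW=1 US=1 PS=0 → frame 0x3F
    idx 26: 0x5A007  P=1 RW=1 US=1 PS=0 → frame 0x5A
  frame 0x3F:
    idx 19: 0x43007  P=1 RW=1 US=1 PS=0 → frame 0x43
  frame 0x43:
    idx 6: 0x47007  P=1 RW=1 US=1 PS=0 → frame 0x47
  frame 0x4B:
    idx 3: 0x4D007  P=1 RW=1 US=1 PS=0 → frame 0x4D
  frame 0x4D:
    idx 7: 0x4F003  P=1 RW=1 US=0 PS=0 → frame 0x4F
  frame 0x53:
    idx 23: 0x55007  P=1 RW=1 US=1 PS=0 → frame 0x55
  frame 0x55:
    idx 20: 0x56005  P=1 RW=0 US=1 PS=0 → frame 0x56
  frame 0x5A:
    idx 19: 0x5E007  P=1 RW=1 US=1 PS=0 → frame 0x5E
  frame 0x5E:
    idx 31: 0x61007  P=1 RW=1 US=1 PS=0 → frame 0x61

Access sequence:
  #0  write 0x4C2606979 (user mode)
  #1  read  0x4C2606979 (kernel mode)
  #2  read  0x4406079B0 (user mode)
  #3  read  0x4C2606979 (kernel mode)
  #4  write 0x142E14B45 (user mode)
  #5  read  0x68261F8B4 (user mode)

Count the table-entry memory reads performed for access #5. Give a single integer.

Trace:
#0 VA=0x4C2606979 (w,user):
  L0 @0x3D[19] → 0x3F007  P=1,RW=1,US=1,PS=0
  L1 @0x3F[19] → 0x43007  P=1,RW=1,US=1,PS=0
  L2 @0x43[6] → 0x47007  P=1,RW=1,US=1,PS=0
  ✓ 0x47979  — 3 lookups
#1 VA=0x4C2606979 (r,kernel):
  TLB hit vpn=0x4C2606 → PA=0x47979
#2 VA=0x4406079B0 (r,user):
  L0 @0x3D[17] → 0x4B007  P=1,RW=1,US=1,PS=0
  L1 @0x4B[3] → 0x4D007  P=1,RW=1,US=1,PS=0
  L2 @0x4D[7] → 0x4F003  P=1,RW=1,US=0,PS=0
  ✗ PROTECTION_VIOLATION  [3 reads]
#3 VA=0x4C2606979 (r,kernel):
  TLB hit vpn=0x4C2606 → PA=0x47979
#4 VA=0x142E14B45 (w,user):
  L0 @0x3D[5] → 0x53007  P=1,RW=1,US=1,PS=0
  L1 @0x53[23] → 0x55007  P=1,RW=1,US=1,PS=0
  L2 @0x55[20] → 0x56005  P=1,RW=0,US=1,PS=0
  ✗ PROTECTION_VIOLATION  [3 reads]
#5 VA=0x68261F8B4 (r,user):
  L0 @0x3D[26] → 0x5A007  P=1,RW=1,US=1,PS=0
  L1 @0x5A[19] → 0x5E007  P=1,RW=1,US=1,PS=0
  L2 @0x5E[31] → 0x61007  P=1,RW=1,US=1,PS=0
  ✓ 0x618B4  — 3 lookups

Entries read for #5: 3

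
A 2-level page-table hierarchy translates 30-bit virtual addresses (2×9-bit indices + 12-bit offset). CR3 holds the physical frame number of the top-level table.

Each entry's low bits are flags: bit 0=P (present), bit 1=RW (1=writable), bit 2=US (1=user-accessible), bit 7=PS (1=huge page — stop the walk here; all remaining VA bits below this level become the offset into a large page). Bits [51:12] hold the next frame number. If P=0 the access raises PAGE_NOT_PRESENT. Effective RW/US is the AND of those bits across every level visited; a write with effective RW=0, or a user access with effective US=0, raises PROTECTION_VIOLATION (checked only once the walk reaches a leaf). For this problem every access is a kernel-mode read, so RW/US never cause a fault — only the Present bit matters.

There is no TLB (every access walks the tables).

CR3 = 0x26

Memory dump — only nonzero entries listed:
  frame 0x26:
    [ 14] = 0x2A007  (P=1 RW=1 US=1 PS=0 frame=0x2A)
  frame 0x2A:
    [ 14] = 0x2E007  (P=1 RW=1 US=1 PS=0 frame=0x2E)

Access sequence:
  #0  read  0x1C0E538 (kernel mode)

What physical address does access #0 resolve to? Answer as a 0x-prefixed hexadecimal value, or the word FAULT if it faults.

Trace:
#0 VA=0x1C0E538 (r,kernel):
  L0 @0x26[14] → 0x2A007  P=1,RW=1,US=1,PS=0
  L1 @0x2A[14] → 0x2E007  P=1,RW=1,US=1,PS=0
  ⇒ phys 0x2E538  [2 reads]

Access #0 PA: 0x2E538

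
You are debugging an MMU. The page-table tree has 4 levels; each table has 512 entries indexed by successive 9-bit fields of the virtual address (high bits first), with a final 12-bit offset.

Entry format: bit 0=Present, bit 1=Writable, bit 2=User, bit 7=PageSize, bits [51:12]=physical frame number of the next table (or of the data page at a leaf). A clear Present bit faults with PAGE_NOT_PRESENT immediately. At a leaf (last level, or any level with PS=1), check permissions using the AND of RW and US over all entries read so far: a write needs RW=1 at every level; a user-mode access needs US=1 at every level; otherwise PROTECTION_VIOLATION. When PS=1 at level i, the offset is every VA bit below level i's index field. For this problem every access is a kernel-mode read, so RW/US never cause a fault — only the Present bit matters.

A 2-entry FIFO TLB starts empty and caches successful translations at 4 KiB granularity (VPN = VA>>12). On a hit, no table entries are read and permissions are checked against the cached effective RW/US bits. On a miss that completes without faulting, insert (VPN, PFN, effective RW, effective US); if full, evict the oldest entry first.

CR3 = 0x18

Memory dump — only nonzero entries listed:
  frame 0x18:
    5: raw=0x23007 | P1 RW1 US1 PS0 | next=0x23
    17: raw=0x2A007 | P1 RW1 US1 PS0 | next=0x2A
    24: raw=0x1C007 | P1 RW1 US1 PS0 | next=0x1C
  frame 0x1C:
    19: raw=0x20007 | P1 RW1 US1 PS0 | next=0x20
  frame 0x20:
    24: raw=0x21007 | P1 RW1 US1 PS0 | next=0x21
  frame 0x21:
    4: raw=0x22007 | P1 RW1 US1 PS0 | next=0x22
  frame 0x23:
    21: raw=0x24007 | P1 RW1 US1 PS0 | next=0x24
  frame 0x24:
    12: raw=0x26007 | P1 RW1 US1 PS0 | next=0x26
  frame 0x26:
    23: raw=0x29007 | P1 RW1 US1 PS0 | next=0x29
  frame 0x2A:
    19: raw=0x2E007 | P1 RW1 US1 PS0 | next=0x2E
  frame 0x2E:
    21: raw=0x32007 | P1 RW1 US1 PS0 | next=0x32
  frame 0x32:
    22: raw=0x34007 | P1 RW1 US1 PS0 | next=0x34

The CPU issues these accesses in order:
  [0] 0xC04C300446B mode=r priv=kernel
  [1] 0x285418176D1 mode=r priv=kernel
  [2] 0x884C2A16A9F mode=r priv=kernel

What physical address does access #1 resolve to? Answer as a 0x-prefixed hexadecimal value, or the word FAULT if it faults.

Trace:
#0 VA=0xC04C300446B (r,kernel):
  [0] read 0x18 idx=24: raw=0x1C007 flags P=1 W=1 U=1 S=0
  [1] read 0x1C idx=19: raw=0x20007 flags P=1 W=1 U=1 S=0
  [2] read 0x20 idx=24: raw=0x21007 flags P=1 W=1 U=1 S=0
  [3] read 0x21 idx=4: raw=0x22007 flags P=1 W=1 U=1 S=0
  ✓ 0x2246B  — 4 lookups
#1 VA=0x285418176D1 (r,kernel):
  [0] read 0x18 idx=5: raw=0x23007 flags P=1 W=1 U=1 S=0
  [1] read 0x23 idx=21: raw=0x24007 flags P=1 W=1 U=1 S=0
  [2] read 0x24 idx=12: raw=0x26007 flags P=1 W=1 U=1 S=0
  [3] read 0x26 idx=23: raw=0x29007 flags P=1 W=1 U=1 S=0
  ✓ 0x296D1  — 4 lookups
#2 VA=0x884C2A16A9F (r,kernel):
  [0] read 0x18 idx=17: raw=0x2A007 flags P=1 W=1 U=1 S=0
  [1] read 0x2A idx=19: raw=0x2E007 flags P=1 W=1 U=1 S=0
  [2] read 0x2E idx=21: raw=0x32007 flags P=1 W=1 U=1 S=0
  [3] read 0x32 idx=22: raw=0x34007 flags P=1 W=1 U=1 S=0
  ✓ 0x34A9F  — 4 lookups

Access #1 PA: 0x296D1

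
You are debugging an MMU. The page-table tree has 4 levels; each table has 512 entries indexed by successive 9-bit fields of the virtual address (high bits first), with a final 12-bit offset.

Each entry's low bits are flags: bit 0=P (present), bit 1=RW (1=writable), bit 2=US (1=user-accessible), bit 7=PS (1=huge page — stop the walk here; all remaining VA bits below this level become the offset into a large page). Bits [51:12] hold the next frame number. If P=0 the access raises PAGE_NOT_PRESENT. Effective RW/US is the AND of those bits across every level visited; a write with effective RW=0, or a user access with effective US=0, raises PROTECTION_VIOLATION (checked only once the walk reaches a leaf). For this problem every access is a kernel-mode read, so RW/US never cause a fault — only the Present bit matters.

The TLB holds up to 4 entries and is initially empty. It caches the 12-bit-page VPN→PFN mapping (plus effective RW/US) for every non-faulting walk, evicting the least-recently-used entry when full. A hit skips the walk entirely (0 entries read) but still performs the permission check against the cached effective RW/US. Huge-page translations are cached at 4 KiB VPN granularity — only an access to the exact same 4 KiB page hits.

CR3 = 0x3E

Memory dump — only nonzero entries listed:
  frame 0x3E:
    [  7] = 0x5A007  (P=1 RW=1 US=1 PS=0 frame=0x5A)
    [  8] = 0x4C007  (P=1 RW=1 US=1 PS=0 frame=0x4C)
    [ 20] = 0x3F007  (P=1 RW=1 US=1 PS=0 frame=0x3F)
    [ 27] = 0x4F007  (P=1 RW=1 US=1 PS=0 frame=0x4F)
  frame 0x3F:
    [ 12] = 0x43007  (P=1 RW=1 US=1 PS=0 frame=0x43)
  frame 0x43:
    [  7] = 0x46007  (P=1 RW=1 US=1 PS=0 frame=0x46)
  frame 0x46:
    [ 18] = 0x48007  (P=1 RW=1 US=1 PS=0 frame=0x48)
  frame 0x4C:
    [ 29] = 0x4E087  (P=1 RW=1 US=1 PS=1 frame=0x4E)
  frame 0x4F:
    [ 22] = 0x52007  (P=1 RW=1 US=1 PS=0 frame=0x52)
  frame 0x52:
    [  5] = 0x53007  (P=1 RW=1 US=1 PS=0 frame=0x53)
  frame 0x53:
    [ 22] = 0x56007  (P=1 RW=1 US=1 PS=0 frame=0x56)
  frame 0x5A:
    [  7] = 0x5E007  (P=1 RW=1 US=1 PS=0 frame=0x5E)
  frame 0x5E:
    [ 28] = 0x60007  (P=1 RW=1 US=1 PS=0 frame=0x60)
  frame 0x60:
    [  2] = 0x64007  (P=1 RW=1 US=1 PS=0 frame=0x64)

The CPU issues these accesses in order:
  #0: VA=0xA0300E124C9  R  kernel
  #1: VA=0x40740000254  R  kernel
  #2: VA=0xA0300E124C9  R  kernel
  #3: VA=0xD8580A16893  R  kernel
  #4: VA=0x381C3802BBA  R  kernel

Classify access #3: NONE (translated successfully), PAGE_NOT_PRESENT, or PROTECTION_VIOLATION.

Trace:
#0 VA=0xA0300E124C9 (r,kernel):
  [0] read 0x3E idx=20: raw=0x3F007 flags P=1 W=1 U=1 S=0
  [1] read 0x3F idx=12: raw=0x43007 flags P=1 W=1 U=1 S=0
  [2] read 0x43 idx=7: raw=0x46007 flags P=1 W=1 U=1 S=0
  [3] read 0x46 idx=18: raw=0x48007 flags P=1 W=1 U=1 S=0
  ⇒ phys 0x484C9  [4 reads]
#1 VA=0x40740000254 (r,kernel):
  [0] read 0x3E idx=8: raw=0x4C007 flags P=1 W=1 U=1 S=0
  [1] read 0x4C idx=29: raw=0x4E087 flags P=1 W=1 U=1 S=1
  ⇒ phys 0x4E254 (huge @L1)  [2 reads]
#2 VA=0xA0300E124C9 (r,kernel):
  TLB hit vpn=0xA0300E12 → PA=0x484C9
#3 VA=0xD8580A16893 (r,kernel):
  [0] read 0x3E idx=27: raw=0x4F007 flags P=1 W=1 U=1 S=0
  [1] read 0x4F idx=22: raw=0x52007 flags P=1 W=1 U=1 S=0
  [2] read 0x52 idx=5: raw=0x53007 flags P=1 W=1 U=1 S=0
  [3] read 0x53 idx=22: raw=0x56007 flags P=1 W=1 U=1 S=0
  ⇒ phys 0x56893  [4 reads]
#4 VA=0x381C3802BBA (r,kernel):
  [0] read 0x3E idx=7: raw=0x5A007 flags P=1 W=1 U=1 S=0
  [1] read 0x5A idx=7: raw=0x5E007 flags P=1 W=1 U=1 S=0
  [2] read 0x5E idx=28: raw=0x60007 flags P=1 W=1 U=1 S=0
  [3] read 0x60 idx=2: raw=0x64007 flags P=1 W=1 U=1 S=0
  ⇒ phys 0x64BBA  [4 reads]

Access #3 fault: NONE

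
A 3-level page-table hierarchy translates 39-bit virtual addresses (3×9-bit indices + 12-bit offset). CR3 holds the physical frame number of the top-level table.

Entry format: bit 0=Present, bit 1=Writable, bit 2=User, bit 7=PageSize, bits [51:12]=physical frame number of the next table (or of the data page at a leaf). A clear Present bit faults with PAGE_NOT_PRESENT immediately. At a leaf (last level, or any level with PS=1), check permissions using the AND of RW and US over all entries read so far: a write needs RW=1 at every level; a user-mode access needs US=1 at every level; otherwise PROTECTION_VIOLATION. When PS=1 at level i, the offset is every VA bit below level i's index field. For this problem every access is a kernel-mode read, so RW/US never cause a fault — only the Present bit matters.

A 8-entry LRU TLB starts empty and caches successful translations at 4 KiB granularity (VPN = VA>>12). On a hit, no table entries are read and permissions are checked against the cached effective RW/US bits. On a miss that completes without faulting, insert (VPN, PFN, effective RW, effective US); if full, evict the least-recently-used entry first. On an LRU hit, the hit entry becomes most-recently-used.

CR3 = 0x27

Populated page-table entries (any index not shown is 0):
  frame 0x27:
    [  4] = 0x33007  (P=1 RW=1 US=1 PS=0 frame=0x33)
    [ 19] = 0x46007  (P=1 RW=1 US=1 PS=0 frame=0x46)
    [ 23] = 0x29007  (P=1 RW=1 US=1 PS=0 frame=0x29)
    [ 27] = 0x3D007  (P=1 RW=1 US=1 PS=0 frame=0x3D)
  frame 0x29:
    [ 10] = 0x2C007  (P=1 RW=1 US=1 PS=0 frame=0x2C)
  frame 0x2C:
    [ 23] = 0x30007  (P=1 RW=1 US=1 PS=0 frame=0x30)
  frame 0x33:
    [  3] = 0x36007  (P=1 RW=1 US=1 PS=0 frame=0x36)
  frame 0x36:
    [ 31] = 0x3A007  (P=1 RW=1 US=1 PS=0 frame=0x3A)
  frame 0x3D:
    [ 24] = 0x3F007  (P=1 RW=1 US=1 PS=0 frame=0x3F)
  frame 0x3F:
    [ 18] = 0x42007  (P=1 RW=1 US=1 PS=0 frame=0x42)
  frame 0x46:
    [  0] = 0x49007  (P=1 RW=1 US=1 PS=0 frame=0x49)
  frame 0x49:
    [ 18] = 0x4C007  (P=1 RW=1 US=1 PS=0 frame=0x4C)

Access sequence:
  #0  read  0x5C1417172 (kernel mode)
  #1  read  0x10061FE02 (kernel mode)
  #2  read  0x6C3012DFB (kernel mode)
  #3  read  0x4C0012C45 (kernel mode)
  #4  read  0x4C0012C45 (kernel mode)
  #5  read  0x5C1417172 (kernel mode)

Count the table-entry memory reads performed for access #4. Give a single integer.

Trace:
#0 VA=0x5C1417172 (r,kernel):
  lvl0: tbl 0x27, slot 23 ⇒ 0x29007 (P1/RW1/US1/PS0)
  lvl1: tbl 0x29, slot 10 ⇒ 0x2C007 (P1/RW1/US1/PS0)
  lvl2: tbl 0x2C, slot 23 ⇒ 0x30007 (P1/RW1/US1/PS0)
  ✓ 0x30172  — 3 lookups
#1 VA=0x10061FE02 (r,kernel):
  lvl0: tbl 0x27, slot 4 ⇒ 0x33007 (P1/RW1/US1/PS0)
  lvl1: tbl 0x33, slot 3 ⇒ 0x36007 (P1/RW1/US1/PS0)
  lvl2: tbl 0x36, slot 31 ⇒ 0x3A007 (P1/RW1/US1/PS0)
  ✓ 0x3AE02  — 3 lookups
#2 VA=0x6C3012DFB (r,kernel):
  lvl0: tbl 0x27, slot 27 ⇒ 0x3D007 (P1/RW1/US1/PS0)
  lvl1: tbl 0x3D, slot 24 ⇒ 0x3F007 (P1/RW1/US1/PS0)
  lvl2: tbl 0x3F, slot 18 ⇒ 0x42007 (P1/RW1/US1/PS0)
  ✓ 0x42DFB  — 3 lookups
#3 VA=0x4C0012C45 (r,kernel):
  lvl0: tbl 0x27, slot 19 ⇒ 0x46007 (P1/RW1/US1/PS0)
  lvl1: tbl 0x46, slot 0 ⇒ 0x49007 (P1/RW1/US1/PS0)
  lvl2: tbl 0x49, slot 18 ⇒ 0x4C007 (P1/RW1/US1/PS0)
  ✓ 0x4CC45  — 3 lookups
#4 VA=0x4C0012C45 (r,kernel):
  TLB hit vpn=0x4C0012 → PA=0x4CC45
#5 VA=0x5C1417172 (r,kernel):
  TLB hit vpn=0x5C1417 → PA=0x30172

Entries read for #4: 0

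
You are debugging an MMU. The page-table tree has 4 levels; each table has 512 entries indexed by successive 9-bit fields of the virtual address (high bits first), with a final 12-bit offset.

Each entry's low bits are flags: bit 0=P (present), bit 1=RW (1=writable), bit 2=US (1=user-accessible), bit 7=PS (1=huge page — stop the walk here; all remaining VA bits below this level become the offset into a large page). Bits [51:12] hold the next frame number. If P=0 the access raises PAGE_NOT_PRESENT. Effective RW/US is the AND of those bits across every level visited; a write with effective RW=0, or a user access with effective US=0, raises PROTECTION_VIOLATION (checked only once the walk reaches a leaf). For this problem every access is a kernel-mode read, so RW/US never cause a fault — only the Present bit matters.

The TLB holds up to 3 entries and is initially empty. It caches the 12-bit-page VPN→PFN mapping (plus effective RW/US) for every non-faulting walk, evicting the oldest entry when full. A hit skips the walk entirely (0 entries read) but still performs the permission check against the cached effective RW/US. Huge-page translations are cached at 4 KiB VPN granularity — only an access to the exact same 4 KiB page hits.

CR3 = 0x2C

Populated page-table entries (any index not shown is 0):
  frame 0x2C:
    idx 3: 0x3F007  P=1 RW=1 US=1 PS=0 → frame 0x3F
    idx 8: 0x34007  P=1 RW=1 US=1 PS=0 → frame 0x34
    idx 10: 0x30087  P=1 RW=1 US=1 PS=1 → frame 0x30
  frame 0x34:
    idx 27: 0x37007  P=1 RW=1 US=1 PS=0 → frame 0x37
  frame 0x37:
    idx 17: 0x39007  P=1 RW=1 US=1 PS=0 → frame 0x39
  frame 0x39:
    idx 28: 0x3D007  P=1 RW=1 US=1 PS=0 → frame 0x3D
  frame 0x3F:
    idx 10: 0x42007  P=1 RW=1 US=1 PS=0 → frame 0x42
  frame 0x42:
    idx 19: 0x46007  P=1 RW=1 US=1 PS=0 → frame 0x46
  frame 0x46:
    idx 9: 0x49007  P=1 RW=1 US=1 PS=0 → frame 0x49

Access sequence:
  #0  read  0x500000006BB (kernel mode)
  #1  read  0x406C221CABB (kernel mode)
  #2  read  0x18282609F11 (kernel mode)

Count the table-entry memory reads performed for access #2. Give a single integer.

Per-access translation:
#0 VA=0x500000006BB (r,kernel):
  L0 @0x2C[10] → 0x30087  P=1,RW=1,US=1,PS=1
  → PA=0x306BB (huge @L0)  (1 entries read)
#1 VA=0x406C221CABB (r,kernel):
  L0 @0x2C[8] → 0x34007  P=1,RW=1,US=1,PS=0
  L1 @0x34[27] → 0x37007  P=1,RW=1,US=1,PS=0
  L2 @0x37[17] → 0x39007  P=1,RW=1,US=1,PS=0
  L3 @0x39[28] → 0x3D007  P=1,RW=1,US=1,PS=0
  → PA=0x3DABB  (4 entries read)
#2 VA=0x18282609F11 (r,kernel):
  L0 @0x2C[3] → 0x3F007  P=1,RW=1,US=1,PS=0
  L1 @0x3F[10] → 0x42007  P=1,RW=1,US=1,PS=0
  L2 @0x42[19] → 0x46007  P=1,RW=1,US=1,PS=0
  L3 @0x46[9] → 0x49007  P=1,RW=1,US=1,PS=0
  → PA=0x49F11  (4 entries read)

Entries read for #2: 4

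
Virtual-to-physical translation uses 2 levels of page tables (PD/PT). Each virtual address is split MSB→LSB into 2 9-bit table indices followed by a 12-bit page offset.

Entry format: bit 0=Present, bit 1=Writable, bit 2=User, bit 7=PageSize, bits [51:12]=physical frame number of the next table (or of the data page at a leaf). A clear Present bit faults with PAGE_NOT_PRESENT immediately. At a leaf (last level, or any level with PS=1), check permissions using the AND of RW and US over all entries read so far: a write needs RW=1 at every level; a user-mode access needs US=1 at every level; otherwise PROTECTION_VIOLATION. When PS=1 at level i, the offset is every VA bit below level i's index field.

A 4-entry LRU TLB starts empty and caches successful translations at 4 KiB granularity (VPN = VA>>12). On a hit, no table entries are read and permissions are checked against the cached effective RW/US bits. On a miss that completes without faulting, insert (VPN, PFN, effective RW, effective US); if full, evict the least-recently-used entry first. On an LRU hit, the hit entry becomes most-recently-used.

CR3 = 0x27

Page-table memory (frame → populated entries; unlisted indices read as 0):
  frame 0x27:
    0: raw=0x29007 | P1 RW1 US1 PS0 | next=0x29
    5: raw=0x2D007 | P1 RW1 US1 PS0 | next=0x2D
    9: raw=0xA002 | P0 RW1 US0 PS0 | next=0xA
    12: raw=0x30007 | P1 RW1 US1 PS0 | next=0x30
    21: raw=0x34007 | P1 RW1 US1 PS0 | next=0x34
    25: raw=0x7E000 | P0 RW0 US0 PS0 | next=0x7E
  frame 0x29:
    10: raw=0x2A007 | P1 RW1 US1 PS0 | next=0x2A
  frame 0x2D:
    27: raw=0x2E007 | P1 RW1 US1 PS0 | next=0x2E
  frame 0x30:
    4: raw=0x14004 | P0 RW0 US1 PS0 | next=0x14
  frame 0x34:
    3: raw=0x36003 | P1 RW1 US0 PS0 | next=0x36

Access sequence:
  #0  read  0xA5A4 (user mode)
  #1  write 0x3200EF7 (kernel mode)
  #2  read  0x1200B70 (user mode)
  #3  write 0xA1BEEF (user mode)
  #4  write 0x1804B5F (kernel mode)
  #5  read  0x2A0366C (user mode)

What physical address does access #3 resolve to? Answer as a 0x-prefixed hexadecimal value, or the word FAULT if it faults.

Per-access translation:
#0 VA=0xA5A4 (r,user):
  [0] read 0x27 idx=0: raw=0x29007 flags P=1 W=1 U=1 S=0
  [1] read 0x29 idx=10: raw=0x2A007 flags P=1 W=1 U=1 S=0
  ✓ 0x2A5A4  — 2 lookups
#1 VA=0x3200EF7 (w,kernel):
  [0] read 0x27 idx=25: raw=0x7E000 flags P=0 W=0 U=0 S=0
  ⇒ fault: PAGE_NOT_PRESENT  — 1 lookups
#2 VA=0x1200B70 (r,user):
  [0] read 0x27 idx=9: raw=0xA002 flags P=0 W=1 U=0 S=0
  ⇒ fault: PAGE_NOT_PRESENT  — 1 lookups
#3 VA=0xA1BEEF (w,user):
  [0] read 0x27 idx=5: raw=0x2D007 flags P=1 W=1 U=1 S=0
  [1] read 0x2D idx=27: raw=0x2E007 flags P=1 W=1 U=1 S=0
  ✓ 0x2EEEF  — 2 lookups
#4 VA=0x1804B5F (w,kernel):
  [0] read 0x27 idx=12: raw=0x30007 flags P=1 W=1 U=1 S=0
  [1] read 0x30 idx=4: raw=0x14004 flags P=0 W=0 U=1 S=0
  ⇒ fault: PAGE_NOT_PRESENT  — 2 lookups
#5 VA=0x2A0366C (r,user):
  [0] read 0x27 idx=21: raw=0x34007 flags P=1 W=1 U=1 S=0
  [1] read 0x34 idx=3: raw=0x36003 flags P=1 W=1 U=0 S=0
  ⇒ fault: PROTECTION_VIOLATION  — 2 lookups

Access #3 PA: 0x2EEEF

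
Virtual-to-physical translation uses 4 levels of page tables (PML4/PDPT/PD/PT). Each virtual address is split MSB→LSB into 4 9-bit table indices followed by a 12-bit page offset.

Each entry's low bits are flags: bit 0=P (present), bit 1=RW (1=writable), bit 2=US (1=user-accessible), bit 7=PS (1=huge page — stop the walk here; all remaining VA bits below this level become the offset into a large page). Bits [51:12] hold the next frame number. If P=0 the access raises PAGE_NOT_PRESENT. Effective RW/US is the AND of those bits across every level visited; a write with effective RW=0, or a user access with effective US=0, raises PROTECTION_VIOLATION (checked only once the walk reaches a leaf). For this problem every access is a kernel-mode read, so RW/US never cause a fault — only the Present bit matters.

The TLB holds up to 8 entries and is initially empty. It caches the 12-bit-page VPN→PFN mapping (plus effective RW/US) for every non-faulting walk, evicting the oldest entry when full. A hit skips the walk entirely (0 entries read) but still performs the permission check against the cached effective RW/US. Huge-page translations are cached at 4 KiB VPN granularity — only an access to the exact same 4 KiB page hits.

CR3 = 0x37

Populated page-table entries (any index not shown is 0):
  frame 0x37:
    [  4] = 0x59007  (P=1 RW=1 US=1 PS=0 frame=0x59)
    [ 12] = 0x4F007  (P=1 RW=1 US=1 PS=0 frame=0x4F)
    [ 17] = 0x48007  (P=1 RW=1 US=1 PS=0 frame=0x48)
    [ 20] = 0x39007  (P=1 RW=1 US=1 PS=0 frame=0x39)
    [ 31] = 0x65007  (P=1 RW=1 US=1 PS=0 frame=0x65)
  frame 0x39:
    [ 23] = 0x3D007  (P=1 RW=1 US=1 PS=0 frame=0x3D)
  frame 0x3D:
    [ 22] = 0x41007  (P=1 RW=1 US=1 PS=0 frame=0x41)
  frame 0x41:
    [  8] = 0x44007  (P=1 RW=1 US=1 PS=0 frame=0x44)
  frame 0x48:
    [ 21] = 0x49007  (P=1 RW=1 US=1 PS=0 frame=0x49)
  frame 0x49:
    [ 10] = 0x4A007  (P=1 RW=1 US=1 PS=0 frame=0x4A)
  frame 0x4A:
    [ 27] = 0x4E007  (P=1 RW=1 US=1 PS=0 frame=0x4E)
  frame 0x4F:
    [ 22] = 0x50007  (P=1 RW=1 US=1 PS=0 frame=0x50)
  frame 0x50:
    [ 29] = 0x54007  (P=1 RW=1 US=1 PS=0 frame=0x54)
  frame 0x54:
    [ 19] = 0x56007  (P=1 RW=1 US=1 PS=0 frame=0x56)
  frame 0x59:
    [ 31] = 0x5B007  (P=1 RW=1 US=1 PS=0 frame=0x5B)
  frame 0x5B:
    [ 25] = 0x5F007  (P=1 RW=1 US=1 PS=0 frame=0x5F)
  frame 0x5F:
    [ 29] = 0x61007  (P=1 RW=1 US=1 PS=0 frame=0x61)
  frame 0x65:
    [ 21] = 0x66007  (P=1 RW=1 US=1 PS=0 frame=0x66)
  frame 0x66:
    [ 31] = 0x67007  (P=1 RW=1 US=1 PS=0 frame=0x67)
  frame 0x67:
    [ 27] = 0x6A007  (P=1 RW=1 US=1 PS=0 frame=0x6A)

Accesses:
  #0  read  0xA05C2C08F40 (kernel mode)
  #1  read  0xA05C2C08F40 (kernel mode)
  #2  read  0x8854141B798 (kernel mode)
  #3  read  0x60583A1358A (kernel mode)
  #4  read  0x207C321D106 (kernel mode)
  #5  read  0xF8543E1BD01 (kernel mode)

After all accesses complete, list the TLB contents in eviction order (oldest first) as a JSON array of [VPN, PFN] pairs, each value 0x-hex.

Walk each access:
#0 VA=0xA05C2C08F40 (r,kernel):
  lvl0: tbl 0x37, slot 20 ⇒ 0x39007 (P1/RW1/US1/PS0)
  lvl1: tbl 0x39, slot 23 ⇒ 0x3D007 (P1/RW1/US1/PS0)
  lvl2: tbl 0x3D, slot 22 ⇒ 0x41007 (P1/RW1/US1/PS0)
  lvl3: tbl 0x41, slot 8 ⇒ 0x44007 (P1/RW1/US1/PS0)
  ⇒ phys 0x44F40  [4 reads]
#1 VA=0xA05C2C08F40 (r,kernel):
  TLB hit vpn=0xA05C2C08 → PA=0x44F40
#2 VA=0x8854141B798 (r,kernel):
  lvl0: tbl 0x37, slot 17 ⇒ 0x48007 (P1/RW1/US1/PS0)
  lvl1: tbl 0x48, slot 21 ⇒ 0x49007 (P1/RW1/US1/PS0)
  lvl2: tbl 0x49, slot 10 ⇒ 0x4A007 (P1/RW1/US1/PS0)
  lvl3: tbl 0x4A, slot 27 ⇒ 0x4E007 (P1/RW1/US1/PS0)
  ⇒ phys 0x4E798  [4 reads]
#3 VA=0x60583A1358A (r,kernel):
  lvl0: tbl 0x37, slot 12 ⇒ 0x4F007 (P1/RW1/US1/PS0)
  lvl1: tbl 0x4F, slot 22 ⇒ 0x50007 (P1/RW1/US1/PS0)
  lvl2: tbl 0x50, slot 29 ⇒ 0x54007 (P1/RW1/US1/PS0)
  lvl3: tbl 0x54, slot 19 ⇒ 0x56007 (P1/RW1/US1/PS0)
  ⇒ phys 0x5658A  [4 reads]
#4 VA=0x207C321D106 (r,kernel):
  lvl0: tbl 0x37, slot 4 ⇒ 0x59007 (P1/RW1/US1/PS0)
  lvl1: tbl 0x59, slot 31 ⇒ 0x5B007 (P1/RW1/US1/PS0)
  lvl2: tbl 0x5B, slot 25 ⇒ 0x5F007 (P1/RW1/US1/PS0)
  lvl3: tbl 0x5F, slot 29 ⇒ 0x61007 (P1/RW1/US1/PS0)
  ⇒ phys 0x61106  [4 reads]
#5 VA=0xF8543E1BD01 (r,kernel):
  lvl0: tbl 0x37, slot 31 ⇒ 0x65007 (P1/RW1/US1/PS0)
  lvl1: tbl 0x65, slot 21 ⇒ 0x66007 (P1/RW1/US1/PS0)
  lvl2: tbl 0x66, slot 31 ⇒ 0x67007 (P1/RW1/US1/PS0)
  lvl3: tbl 0x67, slot 27 ⇒ 0x6A007 (P1/RW1/US1/PS0)
  ⇒ phys 0x6AD01  [4 reads]

TLB: [["0xA05C2C08", "0x44"], ["0x8854141B", "0x4E"], ["0x60583A13", "0x56"], ["0x207C321D", "0x61"], ["0xF8543E1B", "0x6A"]]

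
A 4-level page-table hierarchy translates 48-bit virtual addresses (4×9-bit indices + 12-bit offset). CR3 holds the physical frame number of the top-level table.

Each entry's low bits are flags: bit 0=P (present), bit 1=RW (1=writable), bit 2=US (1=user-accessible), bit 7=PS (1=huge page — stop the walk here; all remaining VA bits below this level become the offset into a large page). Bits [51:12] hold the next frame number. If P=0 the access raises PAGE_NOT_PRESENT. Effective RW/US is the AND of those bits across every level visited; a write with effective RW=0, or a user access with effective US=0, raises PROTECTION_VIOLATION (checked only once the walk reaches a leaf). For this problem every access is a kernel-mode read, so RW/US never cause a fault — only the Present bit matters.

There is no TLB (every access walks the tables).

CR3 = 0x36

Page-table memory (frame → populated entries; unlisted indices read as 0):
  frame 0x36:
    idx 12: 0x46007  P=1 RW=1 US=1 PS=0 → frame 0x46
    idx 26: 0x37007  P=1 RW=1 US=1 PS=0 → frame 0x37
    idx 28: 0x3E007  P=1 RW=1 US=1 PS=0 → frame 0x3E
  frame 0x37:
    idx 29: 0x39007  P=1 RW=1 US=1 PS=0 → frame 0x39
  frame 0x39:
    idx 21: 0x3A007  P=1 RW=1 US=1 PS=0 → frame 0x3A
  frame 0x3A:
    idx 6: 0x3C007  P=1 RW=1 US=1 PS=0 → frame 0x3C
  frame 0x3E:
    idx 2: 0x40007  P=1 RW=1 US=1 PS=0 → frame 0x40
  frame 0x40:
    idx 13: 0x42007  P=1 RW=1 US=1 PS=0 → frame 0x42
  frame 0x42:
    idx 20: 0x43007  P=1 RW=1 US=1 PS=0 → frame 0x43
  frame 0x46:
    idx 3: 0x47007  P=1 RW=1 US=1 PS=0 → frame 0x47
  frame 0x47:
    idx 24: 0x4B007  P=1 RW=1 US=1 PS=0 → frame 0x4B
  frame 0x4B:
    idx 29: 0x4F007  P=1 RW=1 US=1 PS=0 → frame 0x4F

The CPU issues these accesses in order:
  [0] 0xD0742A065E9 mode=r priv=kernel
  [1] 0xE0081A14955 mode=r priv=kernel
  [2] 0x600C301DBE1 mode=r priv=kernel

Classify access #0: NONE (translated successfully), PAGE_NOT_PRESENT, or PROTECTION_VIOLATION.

Per-access translation:
#0 VA=0xD0742A065E9 (r,kernel):
  [0] read 0x36 idx=26: raw=0x37007 flags P=1 W=1 U=1 S=0
  [1] read 0x37 idx=29: raw=0x39007 flags P=1 W=1 U=1 S=0
  [2] read 0x39 idx=21: raw=0x3A007 flags P=1 W=1 U=1 S=0
  [3] read 0x3A idx=6: raw=0x3C007 flags P=1 W=1 U=1 S=0
  → PA=0x3C5E9  (4 entries read)
#1 VA=0xE0081A14955 (r,kernel):
  [0] read 0x36 idx=28: raw=0x3E007 flags P=1 W=1 U=1 S=0
  [1] read 0x3E idx=2: raw=0x40007 flags P=1 W=1 U=1 S=0
  [2] read 0x40 idx=13: raw=0x42007 flags P=1 W=1 U=1 S=0
  [3] read 0x42 idx=20: raw=0x43007 flags P=1 W=1 U=1 S=0
  → PA=0x43955  (4 entries read)
#2 VA=0x600C301DBE1 (r,kernel):
  [0] read 0x36 idx=12: raw=0x46007 flags P=1 W=1 U=1 S=0
  [1] read 0x46 idx=3: raw=0x47007 flags P=1 W=1 U=1 S=0
  [2] read 0x47 idx=24: raw=0x4B007 flags P=1 W=1 U=1 S=0
  [3] read 0x4B idx=29: raw=0x4F007 flags P=1 W=1 U=1 S=0
  → PA=0x4FBE1  (4 entries read)

Access #0 fault: NONE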